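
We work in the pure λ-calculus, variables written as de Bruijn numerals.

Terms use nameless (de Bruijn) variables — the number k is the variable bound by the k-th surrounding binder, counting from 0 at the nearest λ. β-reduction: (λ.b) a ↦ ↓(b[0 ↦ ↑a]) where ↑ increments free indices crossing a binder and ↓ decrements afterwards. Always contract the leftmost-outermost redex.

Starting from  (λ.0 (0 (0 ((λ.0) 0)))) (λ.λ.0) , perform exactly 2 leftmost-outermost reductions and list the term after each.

Answer: after 2 steps: λ.0

Working:
  start: (λ.0 (0 (0 ((λ.0) 0)))) (λ.λ.0)
  [1] (λ.λ.0) ((λ.λ.0) ((λ.λ.0) ((λ.0) (λ.λ.0))))
  [2] λ.0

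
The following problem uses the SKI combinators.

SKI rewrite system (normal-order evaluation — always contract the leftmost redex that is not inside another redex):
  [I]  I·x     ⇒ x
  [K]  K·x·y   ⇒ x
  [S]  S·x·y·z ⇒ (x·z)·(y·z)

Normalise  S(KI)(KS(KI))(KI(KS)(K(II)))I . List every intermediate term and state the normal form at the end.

Answer: normal form = S(KI)I  (in 7 steps)

Working:
  start: S(KI)(KS(KI))(KI(KS)(K(II)))I
  →1  KI(KI(KS)(K(II)))(KS(KI)(KI(KS)(K(II))))I
  →2  I(KS(KI)(KI(KS)(K(II))))I
  →3  KS(KI)(KI(KS)(K(II)))I
  →4  S(KI(KS)(K(II)))I
  →5  S(I(K(II)))I
  →6  S(K(II))I
  →7  S(KI)I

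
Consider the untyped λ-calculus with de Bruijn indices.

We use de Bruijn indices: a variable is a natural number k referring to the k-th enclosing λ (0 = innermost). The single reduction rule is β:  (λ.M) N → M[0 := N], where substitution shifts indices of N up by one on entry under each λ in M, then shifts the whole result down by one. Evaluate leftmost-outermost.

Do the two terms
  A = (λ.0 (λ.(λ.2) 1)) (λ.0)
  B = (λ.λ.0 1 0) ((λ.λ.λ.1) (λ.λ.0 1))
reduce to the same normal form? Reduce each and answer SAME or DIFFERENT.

Answer: DIFFERENT — A ⇓ λ.λ.0, B ⇓ λ.0 (λ.λ.1) 0

Reduction:
Term A:
  start: (λ.0 (λ.(λ.2) 1)) (λ.0)
  [1] (λ.0) (λ.(λ.λ.0) (λ.0))
  [2] λ.(λ.λ.0) (λ.0)
  [3] λ.λ.0

Term B:
  start: (λ.λ.0 1 0) ((λ.λ.λ.1) (λ.λ.0 1))
  [1] λ.0 ((λ.λ.λ.1) (λ.λ.0 1)) 0
  [2] λ.0 (λ.λ.1) 0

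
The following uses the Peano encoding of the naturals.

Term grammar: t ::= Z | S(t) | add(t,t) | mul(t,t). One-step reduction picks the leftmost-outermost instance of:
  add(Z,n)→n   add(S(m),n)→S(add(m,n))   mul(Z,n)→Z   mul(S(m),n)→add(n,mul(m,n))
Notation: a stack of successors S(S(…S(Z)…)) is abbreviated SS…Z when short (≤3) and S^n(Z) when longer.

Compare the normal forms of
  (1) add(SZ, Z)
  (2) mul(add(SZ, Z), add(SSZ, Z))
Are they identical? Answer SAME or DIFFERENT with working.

Answer: DIFFERENT — A ⇓ SZ, B ⇓ SSZ

Reduction:
Term A:
  start: add(SZ, Z)
  step 1: S(add(Z, Z))
  step 2: SZ

Term B:
  start: mul(add(SZ, Z), add(SSZ, Z))
  step 1: mul(S(add(Z, Z)), add(SSZ, Z))
  step 2: add(add(SSZ, Z), mul(add(Z, Z), add(SSZ, Z)))
  step 3: add(S(add(SZ, Z)), mul(add(Z, Z), add(SSZ, Z)))
  step 4: S(add(add(SZ, Z), mul(add(Z, Z), add(SSZ, Z))))
  step 5: S(add(S(add(Z, Z)), mul(add(Z, Z), add(SSZ, Z))))
  step 6: S(S(add(add(Z, Z), mul(add(Z, Z), add(SSZ, Z)))))
  step 7: S(S(add(Z, mul(add(Z, Z), add(SSZ, Z)))))
  step 8: S(S(mul(add(Z, Z), add(SSZ, Z))))
  step 9: S(S(mul(Z, add(SSZ, Z))))
  step 10: SSZ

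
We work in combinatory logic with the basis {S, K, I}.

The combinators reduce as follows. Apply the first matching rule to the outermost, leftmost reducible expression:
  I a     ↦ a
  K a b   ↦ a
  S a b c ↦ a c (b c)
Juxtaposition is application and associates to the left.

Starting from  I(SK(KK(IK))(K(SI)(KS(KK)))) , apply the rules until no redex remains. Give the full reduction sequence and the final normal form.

Answer: normal form = SI  (in 4 steps)

Working:
  start: I(SK(KK(IK))(K(SI)(KS(KK))))
  [1] SK(KK(IK))(K(SI)(KS(KK)))
  [2] K(K(SI)(KS(KK)))(KK(IK)(K(SI)(KS(KK))))
  [3] K(SI)(KS(KK))
  [4] SI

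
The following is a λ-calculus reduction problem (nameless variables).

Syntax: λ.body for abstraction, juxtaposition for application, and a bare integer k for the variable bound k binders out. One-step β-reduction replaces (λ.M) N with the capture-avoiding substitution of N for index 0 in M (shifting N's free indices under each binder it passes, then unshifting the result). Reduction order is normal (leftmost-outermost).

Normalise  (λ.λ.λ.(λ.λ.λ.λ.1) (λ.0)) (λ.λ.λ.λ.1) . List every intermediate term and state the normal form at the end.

Answer: normal form = λ.λ.λ.λ.λ.1  (in 2 steps)

Reduction:
  start: (λ.λ.λ.(λ.λ.λ.λ.1) (λ.0)) (λ.λ.λ.λ.1)
  [1] λ.λ.(λ.λ.λ.λ.1) (λ.0)
  [2] λ.λ.λ.λ.λ.1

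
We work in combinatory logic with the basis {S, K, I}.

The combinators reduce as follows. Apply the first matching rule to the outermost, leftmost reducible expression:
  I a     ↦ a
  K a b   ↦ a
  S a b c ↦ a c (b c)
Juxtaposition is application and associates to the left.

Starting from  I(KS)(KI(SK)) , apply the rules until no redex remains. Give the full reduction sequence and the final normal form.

  start: I(KS)(KI(SK))
  step 1: KS(KI(SK))
  step 2: S

Answer: normal form = S  (in 2 steps)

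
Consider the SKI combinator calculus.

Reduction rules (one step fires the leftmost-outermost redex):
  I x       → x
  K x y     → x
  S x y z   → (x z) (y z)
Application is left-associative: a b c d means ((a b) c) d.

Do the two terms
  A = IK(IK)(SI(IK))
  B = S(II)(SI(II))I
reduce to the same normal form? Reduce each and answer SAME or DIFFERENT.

Answer: DIFFERENT — A ⇓ K, B ⇓ I

Derivation:
Term A:
  start: IK(IK)(SI(IK))
  step 1: K(IK)(SI(IK))
  step 2: IK
  step 3: K

Term B:
  start: S(II)(SI(II))I
  step 1: III(SI(II)I)
  step 2: II(SI(II)I)
  step 3: I(SI(II)I)
  step 4: SI(II)I
  step 5: II(III)
  step 6: I(III)
  step 7: III
  step 8: II
  step 9: I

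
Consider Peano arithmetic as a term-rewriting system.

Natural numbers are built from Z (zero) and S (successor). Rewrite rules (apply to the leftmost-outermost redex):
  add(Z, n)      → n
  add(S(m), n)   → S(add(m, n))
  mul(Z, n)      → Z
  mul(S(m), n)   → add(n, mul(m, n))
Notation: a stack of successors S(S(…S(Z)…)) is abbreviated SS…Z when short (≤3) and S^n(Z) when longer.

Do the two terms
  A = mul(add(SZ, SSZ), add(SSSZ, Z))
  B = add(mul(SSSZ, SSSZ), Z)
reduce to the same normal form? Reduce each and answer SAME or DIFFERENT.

Term A:
  start: mul(add(SZ, SSZ), add(SSSZ, Z))
  step 1: mul(S(add(Z, SSZ)), add(SSSZ, Z))
  step 2: add(add(SSSZ, Z), mul(add(Z, SSZ), add(SSSZ, Z)))
  step 3: add(S(add(SSZ, Z)), mul(add(Z, SSZ), add(SSSZ, Z)))
  step 4: S(add(add(SSZ, Z), mul(add(Z, SSZ), add(SSSZ, Z))))
  step 5: S(add(S(add(SZ, Z)), mul(add(Z, SSZ), add(SSSZ, Z))))
  step 6: S(S(add(add(SZ, Z), mul(add(Z, SSZ), add(SSSZ, Z)))))
  step 7: S(S(add(S(add(Z, Z)), mul(add(Z, SSZ), add(SSSZ, Z)))))
  step 8: S(S(S(add(add(Z, Z), mul(add(Z, SSZ), add(SSSZ, Z))))))
  step 9: S(S(S(add(Z, mul(add(Z, SSZ), add(SSSZ, Z))))))
  step 10: S(S(S(mul(add(Z, SSZ), add(SSSZ, Z)))))
  step 11: S(S(S(mul(SSZ, add(SSSZ, Z)))))
  step 12: S(S(S(add(add(SSSZ, Z), mul(SZ, add(SSSZ, Z))))))
  step 13: S(S(S(add(S(add(SSZ, Z)), mul(SZ, add(SSSZ, Z))))))
  step 14: S(S(S(S(add(add(SSZ, Z), mul(SZ, add(SSSZ, Z)))))))
  step 15: S(S(S(S(add(S(add(SZ, Z)), mul(SZ, add(SSSZ, Z)))))))
  step 16: S(S(S(S(S(add(add(SZ, Z), mul(SZ, add(SSSZ, Z))))))))
  step 17: S(S(S(S(S(add(S(add(Z, Z)), mul(SZ, add(SSSZ, Z))))))))
  step 18: S(S(S(S(S(S(add(add(Z, Z), mul(SZ, add(SSSZ, Z)))))))))
  step 19: S(S(S(S(S(S(add(Z, mul(SZ, add(SSSZ, Z)))))))))
  step 20: S(S(S(S(S(S(mul(SZ, add(SSSZ, Z))))))))
  step 21: S(S(S(S(S(S(add(add(SSSZ, Z), mul(Z, add(SSSZ, Z)))))))))
  step 22: S(S(S(S(S(S(add(S(add(SSZ, Z)), mul(Z, add(SSSZ, Z)))))))))
  step 23: S(S(S(S(S(S(S(add(add(SSZ, Z), mul(Z, add(SSSZ, Z))))))))))
  step 24: S(S(S(S(S(S(S(add(S(add(SZ, Z)), mul(Z, add(SSSZ, Z))))))))))
  step 25: S(S(S(S(S(S(S(S(add(add(SZ, Z), mul(Z, add(SSSZ, Z)))))))))))
  step 26: S(S(S(S(S(S(S(S(add(S(add(Z, Z)), mul(Z, add(SSSZ, Z)))))))))))
  step 27: S(S(S(S(S(S(S(S(S(add(add(Z, Z), mul(Z, add(SSSZ, Z))))))))))))
  step 28: S(S(S(S(S(S(S(S(S(add(Z, mul(Z, add(SSSZ, Z))))))))))))
  step 29: S(S(S(S(S(S(S(S(S(mul(Z, add(SSSZ, Z)))))))))))
  step 30: S^9(Z)

Term B:
  start: add(mul(SSSZ, SSSZ), Z)
  step 1: add(add(SSSZ, mul(SSZ, SSSZ)), Z)
  step 2: add(S(add(SSZ, mul(SSZ, SSSZ))), Z)
  step 3: S(add(add(SSZ, mul(SSZ, SSSZ)), Z))
  step 4: S(add(S(add(SZ, mul(SSZ, SSSZ))), Z))
  step 5: S(S(add(add(SZ, mul(SSZ, SSSZ)), Z)))
  step 6: S(S(add(S(add(Z, mul(SSZ, SSSZ))), Z)))
  step 7: S(S(S(add(add(Z, mul(SSZ, SSSZ)), Z))))
  step 8: S(S(S(add(mul(SSZ, SSSZ), Z))))
  step 9: S(S(S(add(add(SSSZ, mul(SZ, SSSZ)), Z))))
  step 10: S(S(S(add(S(add(SSZ, mul(SZ, SSSZ))), Z))))
  step 11: S(S(S(S(add(add(SSZ, mul(SZ, SSSZ)), Z)))))
  step 12: S(S(S(S(add(S(add(SZ, mul(SZ, SSSZ))), Z)))))
  step 13: S(S(S(S(S(add(add(SZ, mul(SZ, SSSZ)), Z))))))
  step 14: S(S(S(S(S(add(S(add(Z, mul(SZ, SSSZ))), Z))))))
  step 15: S(S(S(S(S(S(add(add(Z, mul(SZ, SSSZ)), Z)))))))
  step 16: S(S(S(S(S(S(add(mul(SZ, SSSZ), Z)))))))
  step 17: S(S(S(S(S(S(add(add(SSSZ, mul(Z, SSSZ)), Z)))))))
  step 18: S(S(S(S(S(S(add(S(add(SSZ, mul(Z, SSSZ))), Z)))))))
  step 19: S(S(S(S(S(S(S(add(add(SSZ, mul(Z, SSSZ)), Z))))))))
  step 20: S(S(S(S(S(S(S(add(S(add(SZ, mul(Z, SSSZ))), Z))))))))
  step 21: S(S(S(S(S(S(S(S(add(add(SZ, mul(Z, SSSZ)), Z)))))))))
  step 22: S(S(S(S(S(S(S(S(add(S(add(Z, mul(Z, SSSZ))), Z)))))))))
  step 23: S(S(S(S(S(S(S(S(S(add(add(Z, mul(Z, SSSZ)), Z))))))))))
  step 24: S(S(S(S(S(S(S(S(S(add(mul(Z, SSSZ), Z))))))))))
  step 25: S(S(S(S(S(S(S(S(S(add(Z, Z))))))))))
  step 26: S^9(Z)

Answer: SAME — A ⇓ S^9(Z), B ⇓ S^9(Z)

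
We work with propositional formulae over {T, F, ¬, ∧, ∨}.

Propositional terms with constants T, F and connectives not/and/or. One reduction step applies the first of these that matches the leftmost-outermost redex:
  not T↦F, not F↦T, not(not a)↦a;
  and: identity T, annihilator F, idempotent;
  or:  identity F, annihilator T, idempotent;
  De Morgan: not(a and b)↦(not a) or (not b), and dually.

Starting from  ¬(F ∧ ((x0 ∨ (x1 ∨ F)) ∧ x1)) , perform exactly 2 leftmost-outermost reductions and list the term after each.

Answer: after 2 steps: T ∨ ¬((x0 ∨ (x1 ∨ F)) ∧ x1)

Working:
  start: ¬(F ∧ ((x0 ∨ (x1 ∨ F)) ∧ x1))
  step 1: ¬F ∨ ¬((x0 ∨ (x1 ∨ F)) ∧ x1)
  step 2: T ∨ ¬((x0 ∨ (x1 ∨ F)) ∧ x1)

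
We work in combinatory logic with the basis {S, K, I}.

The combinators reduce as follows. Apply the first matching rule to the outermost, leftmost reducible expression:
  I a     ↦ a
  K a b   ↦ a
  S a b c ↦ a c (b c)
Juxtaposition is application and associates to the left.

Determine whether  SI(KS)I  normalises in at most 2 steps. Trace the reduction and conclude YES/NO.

  start: SI(KS)I
  [1] II(KSI)
  [2] I(KSI)

Answer: NO — after 2 steps the term is I(KSI), not yet normal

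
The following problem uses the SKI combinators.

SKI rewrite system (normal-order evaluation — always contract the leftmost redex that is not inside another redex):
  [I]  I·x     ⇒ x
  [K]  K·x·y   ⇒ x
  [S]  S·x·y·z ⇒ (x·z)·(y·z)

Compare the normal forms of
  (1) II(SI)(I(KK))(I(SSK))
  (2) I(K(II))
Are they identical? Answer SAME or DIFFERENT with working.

Answer: DIFFERENT — A ⇓ SK(KK), B ⇓ KI

Working:
Term A:
  start: II(SI)(I(KK))(I(SSK))
  →1  I(SI)(I(KK))(I(SSK))
  →2  SI(I(KK))(I(SSK))
  →3  I(I(SSK))(I(KK)(I(SSK)))
  →4  I(SSK)(I(KK)(I(SSK)))
  →5  SSK(I(KK)(I(SSK)))
  →6  S(I(KK)(I(SSK)))(K(I(KK)(I(SSK))))
  →7  S(KK(I(SSK)))(K(I(KK)(I(SSK))))
  →8  SK(K(I(KK)(I(SSK))))
  →9  SK(K(KK(I(SSK))))
  →10  SK(KK)

Term B:
  start: I(K(II))
  →1  K(II)
  →2  KI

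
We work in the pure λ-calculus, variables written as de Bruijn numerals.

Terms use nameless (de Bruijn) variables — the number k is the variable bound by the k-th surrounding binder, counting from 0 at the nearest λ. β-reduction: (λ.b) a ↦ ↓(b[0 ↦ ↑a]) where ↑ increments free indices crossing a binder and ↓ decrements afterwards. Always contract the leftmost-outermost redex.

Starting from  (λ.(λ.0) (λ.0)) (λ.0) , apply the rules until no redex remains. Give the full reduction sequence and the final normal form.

  start: (λ.(λ.0) (λ.0)) (λ.0)
  [1] (λ.0) (λ.0)
  [2] λ.0

Answer: normal form = λ.0  (in 2 steps)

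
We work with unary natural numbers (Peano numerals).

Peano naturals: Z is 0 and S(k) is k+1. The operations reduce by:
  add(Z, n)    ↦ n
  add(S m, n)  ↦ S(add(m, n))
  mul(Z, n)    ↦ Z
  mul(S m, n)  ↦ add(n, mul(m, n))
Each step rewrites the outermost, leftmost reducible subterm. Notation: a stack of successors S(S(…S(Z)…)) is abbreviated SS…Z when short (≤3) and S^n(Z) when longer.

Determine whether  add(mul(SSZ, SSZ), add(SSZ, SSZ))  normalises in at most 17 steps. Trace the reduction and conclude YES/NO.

  start: add(mul(SSZ, SSZ), add(SSZ, SSZ))
  [1] add(add(SSZ, mul(SZ, SSZ)), add(SSZ, SSZ))
  [2] add(S(add(SZ, mul(SZ, SSZ))), add(SSZ, SSZ))
  [3] S(add(add(SZ, mul(SZ, SSZ)), add(SSZ, SSZ)))
  [4] S(add(S(add(Z, mul(SZ, SSZ))), add(SSZ, SSZ)))
  [5] S(S(add(add(Z, mul(SZ, SSZ)), add(SSZ, SSZ))))
  [6] S(S(add(mul(SZ, SSZ), add(SSZ, SSZ))))
  [7] S(S(add(add(SSZ, mul(Z, SSZ)), add(SSZ, SSZ))))
  [8] S(S(add(S(add(SZ, mul(Z, SSZ))), add(SSZ, SSZ))))
  [9] S(S(S(add(add(SZ, mul(Z, SSZ)), add(SSZ, SSZ)))))
  [10] S(S(S(add(S(add(Z, mul(Z, SSZ))), add(SSZ, SSZ)))))
  [11] S(S(S(S(add(add(Z, mul(Z, SSZ)), add(SSZ, SSZ))))))
  [12] S(S(S(S(add(mul(Z, SSZ), add(SSZ, SSZ))))))
  [13] S(S(S(S(add(Z, add(SSZ, SSZ))))))
  [14] S(S(S(S(add(SSZ, SSZ)))))
  [15] S(S(S(S(S(add(SZ, SSZ))))))
  [16] S(S(S(S(S(S(add(Z, SSZ)))))))
  [17] S^8(Z)

Answer: YES — reaches normal form S^8(Z) in 17 ≤ 17 steps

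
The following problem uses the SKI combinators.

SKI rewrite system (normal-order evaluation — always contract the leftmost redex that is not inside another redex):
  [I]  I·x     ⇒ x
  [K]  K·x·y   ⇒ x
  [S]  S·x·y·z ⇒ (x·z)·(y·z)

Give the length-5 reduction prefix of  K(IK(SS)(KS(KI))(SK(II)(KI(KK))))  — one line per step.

  start: K(IK(SS)(KS(KI))(SK(II)(KI(KK))))
  →1  K(K(SS)(KS(KI))(SK(II)(KI(KK))))
  →2  K(SS(SK(II)(KI(KK))))
  →3  K(SS(K(KI(KK))(II(KI(KK)))))
  →4  K(SS(KI(KK)))
  →5  K(SSI)

Answer: after 5 steps: K(SSI)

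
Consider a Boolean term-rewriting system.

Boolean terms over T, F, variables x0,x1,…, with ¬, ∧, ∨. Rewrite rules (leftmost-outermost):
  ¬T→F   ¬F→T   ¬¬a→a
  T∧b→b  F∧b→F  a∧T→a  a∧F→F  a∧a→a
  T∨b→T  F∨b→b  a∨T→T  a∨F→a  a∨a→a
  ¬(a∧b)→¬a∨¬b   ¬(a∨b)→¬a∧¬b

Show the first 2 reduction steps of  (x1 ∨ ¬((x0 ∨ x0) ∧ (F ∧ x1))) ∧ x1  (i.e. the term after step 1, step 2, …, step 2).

  start: (x1 ∨ ¬((x0 ∨ x0) ∧ (F ∧ x1))) ∧ x1
  [1] (x1 ∨ (¬(x0 ∨ x0) ∨ ¬(F ∧ x1))) ∧ x1
  [2] (x1 ∨ ((¬x0 ∧ ¬x0) ∨ ¬(F ∧ x1))) ∧ x1

Answer: after 2 steps: (x1 ∨ ((¬x0 ∧ ¬x0) ∨ ¬(F ∧ x1))) ∧ x1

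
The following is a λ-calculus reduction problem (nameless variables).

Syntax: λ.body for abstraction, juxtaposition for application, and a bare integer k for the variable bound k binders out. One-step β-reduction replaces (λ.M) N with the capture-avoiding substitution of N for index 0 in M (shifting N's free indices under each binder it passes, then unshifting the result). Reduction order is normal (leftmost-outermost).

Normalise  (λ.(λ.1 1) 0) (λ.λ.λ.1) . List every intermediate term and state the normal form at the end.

  start: (λ.(λ.1 1) 0) (λ.λ.λ.1)
  step 1: (λ.(λ.λ.λ.1) (λ.λ.λ.1)) (λ.λ.λ.1)
  step 2: (λ.λ.λ.1) (λ.λ.λ.1)
  step 3: λ.λ.1

Answer: normal form = λ.λ.1  (in 3 steps)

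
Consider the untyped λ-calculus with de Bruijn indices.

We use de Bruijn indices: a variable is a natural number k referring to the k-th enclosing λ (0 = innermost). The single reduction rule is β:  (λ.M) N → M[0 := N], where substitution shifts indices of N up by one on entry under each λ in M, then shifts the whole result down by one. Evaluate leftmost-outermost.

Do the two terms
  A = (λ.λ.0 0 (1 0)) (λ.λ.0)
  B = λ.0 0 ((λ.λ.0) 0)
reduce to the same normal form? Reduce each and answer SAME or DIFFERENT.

Term A:
  start: (λ.λ.0 0 (1 0)) (λ.λ.0)
  →1  λ.0 0 ((λ.λ.0) 0)
  →2  λ.0 0 (λ.0)

Term B:
  start: λ.0 0 ((λ.λ.0) 0)
  →1  λ.0 0 (λ.0)

Answer: SAME — A ⇓ λ.0 0 (λ.0), B ⇓ λ.0 0 (λ.0)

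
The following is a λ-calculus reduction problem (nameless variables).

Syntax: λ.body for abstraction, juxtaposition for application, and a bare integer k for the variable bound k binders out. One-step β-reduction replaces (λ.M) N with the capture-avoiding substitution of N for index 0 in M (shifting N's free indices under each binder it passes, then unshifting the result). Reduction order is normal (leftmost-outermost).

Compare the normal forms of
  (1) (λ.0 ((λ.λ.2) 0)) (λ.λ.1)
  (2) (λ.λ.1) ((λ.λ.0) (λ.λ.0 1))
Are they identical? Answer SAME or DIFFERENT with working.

Answer: DIFFERENT — A ⇓ λ.λ.λ.λ.1, B ⇓ λ.λ.0

Reduction:
Term A:
  start: (λ.0 ((λ.λ.2) 0)) (λ.λ.1)
  [1] (λ.λ.1) ((λ.λ.λ.λ.1) (λ.λ.1))
  [2] λ.(λ.λ.λ.λ.1) (λ.λ.1)
  [3] λ.λ.λ.λ.1

Term B:
  start: (λ.λ.1) ((λ.λ.0) (λ.λ.0 1))
  [1] λ.(λ.λ.0) (λ.λ.0 1)
  [2] λ.λ.0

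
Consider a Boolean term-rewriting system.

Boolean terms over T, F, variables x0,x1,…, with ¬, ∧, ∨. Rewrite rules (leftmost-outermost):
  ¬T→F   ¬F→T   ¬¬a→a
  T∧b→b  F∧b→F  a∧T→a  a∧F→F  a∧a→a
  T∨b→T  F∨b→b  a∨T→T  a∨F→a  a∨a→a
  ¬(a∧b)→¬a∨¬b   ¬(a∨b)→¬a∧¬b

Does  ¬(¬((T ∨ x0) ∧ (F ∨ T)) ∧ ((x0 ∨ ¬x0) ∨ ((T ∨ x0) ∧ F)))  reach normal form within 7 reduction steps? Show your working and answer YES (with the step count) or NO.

Answer: YES — reaches normal form T in 6 ≤ 7 steps

Working:
  start: ¬(¬((T ∨ x0) ∧ (F ∨ T)) ∧ ((x0 ∨ ¬x0) ∨ ((T ∨ x0) ∧ F)))
  step 1: ¬¬((T ∨ x0) ∧ (F ∨ T)) ∨ ¬((x0 ∨ ¬x0) ∨ ((T ∨ x0) ∧ F))
  step 2: ((T ∨ x0) ∧ (F ∨ T)) ∨ ¬((x0 ∨ ¬x0) ∨ ((T ∨ x0) ∧ F))
  step 3: (T ∧ (F ∨ T)) ∨ ¬((x0 ∨ ¬x0) ∨ ((T ∨ x0) ∧ F))
  step 4: (F ∨ T) ∨ ¬((x0 ∨ ¬x0) ∨ ((T ∨ x0) ∧ F))
  step 5: T ∨ ¬((x0 ∨ ¬x0) ∨ ((T ∨ x0) ∧ F))
  step 6: T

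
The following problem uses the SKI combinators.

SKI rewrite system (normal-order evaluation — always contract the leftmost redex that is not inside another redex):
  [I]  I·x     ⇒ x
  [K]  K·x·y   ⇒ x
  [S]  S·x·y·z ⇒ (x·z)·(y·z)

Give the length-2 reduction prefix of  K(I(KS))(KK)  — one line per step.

Answer: after 2 steps: KS

Reduction:
  start: K(I(KS))(KK)
  [1] I(KS)
  [2] KS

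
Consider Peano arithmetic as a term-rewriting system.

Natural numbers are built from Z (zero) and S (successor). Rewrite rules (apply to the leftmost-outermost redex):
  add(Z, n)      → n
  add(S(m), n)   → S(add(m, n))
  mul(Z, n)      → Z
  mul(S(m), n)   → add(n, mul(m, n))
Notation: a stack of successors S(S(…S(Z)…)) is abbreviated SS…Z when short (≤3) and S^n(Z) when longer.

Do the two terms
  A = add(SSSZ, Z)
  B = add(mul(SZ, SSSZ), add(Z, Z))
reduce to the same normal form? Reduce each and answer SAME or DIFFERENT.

Answer: SAME — A ⇓ SSSZ, B ⇓ SSSZ

Working:
Term A:
  start: add(SSSZ, Z)
  [1] S(add(SSZ, Z))
  [2] S(S(add(SZ, Z)))
  [3] S(S(S(add(Z, Z))))
  [4] SSSZ

Term B:
  start: add(mul(SZ, SSSZ), add(Z, Z))
  [1] add(add(SSSZ, mul(Z, SSSZ)), add(Z, Z))
  [2] add(S(add(SSZ, mul(Z, SSSZ))), add(Z, Z))
  [3] S(add(add(SSZ, mul(Z, SSSZ)), add(Z, Z)))
  [4] S(add(S(add(SZ, mul(Z, SSSZ))), add(Z, Z)))
  [5] S(S(add(add(SZ, mul(Z, SSSZ)), add(Z, Z))))
  [6] S(S(add(S(add(Z, mul(Z, SSSZ))), add(Z, Z))))
  [7] S(S(S(add(add(Z, mul(Z, SSSZ)), add(Z, Z)))))
  [8] S(S(S(add(mul(Z, SSSZ), add(Z, Z)))))
  [9] S(S(S(add(Z, add(Z, Z)))))
  [10] S(S(S(add(Z, Z))))
  [11] SSSZ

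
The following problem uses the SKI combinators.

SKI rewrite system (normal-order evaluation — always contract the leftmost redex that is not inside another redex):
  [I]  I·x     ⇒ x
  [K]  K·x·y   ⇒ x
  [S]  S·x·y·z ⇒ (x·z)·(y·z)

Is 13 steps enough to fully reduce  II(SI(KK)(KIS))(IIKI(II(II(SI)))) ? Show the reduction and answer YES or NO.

  start: II(SI(KK)(KIS))(IIKI(II(II(SI))))
  →1  I(SI(KK)(KIS))(IIKI(II(II(SI))))
  →2  SI(KK)(KIS)(IIKI(II(II(SI))))
  →3  I(KIS)(KK(KIS))(IIKI(II(II(SI))))
  →4  KIS(KK(KIS))(IIKI(II(II(SI))))
  →5  I(KK(KIS))(IIKI(II(II(SI))))
  →6  KK(KIS)(IIKI(II(II(SI))))
  →7  K(IIKI(II(II(SI))))
  →8  K(IKI(II(II(SI))))
  →9  K(KI(II(II(SI))))
  →10  KI

Answer: YES — reaches normal form KI in 10 ≤ 13 steps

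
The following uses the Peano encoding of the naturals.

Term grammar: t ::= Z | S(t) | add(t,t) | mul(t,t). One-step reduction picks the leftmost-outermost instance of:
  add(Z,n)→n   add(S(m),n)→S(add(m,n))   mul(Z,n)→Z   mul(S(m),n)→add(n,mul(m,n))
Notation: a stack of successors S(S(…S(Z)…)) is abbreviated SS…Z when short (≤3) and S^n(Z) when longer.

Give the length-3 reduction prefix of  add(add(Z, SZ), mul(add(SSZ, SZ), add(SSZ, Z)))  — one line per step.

Answer: after 3 steps: S(mul(add(SSZ, SZ), add(SSZ, Z)))

Reduction:
  start: add(add(Z, SZ), mul(add(SSZ, SZ), add(SSZ, Z)))
  [1] add(SZ, mul(add(SSZ, SZ), add(SSZ, Z)))
  [2] S(add(Z, mul(add(SSZ, SZ), add(SSZ, Z))))
  [3] S(mul(add(SSZ, SZ), add(SSZ, Z)))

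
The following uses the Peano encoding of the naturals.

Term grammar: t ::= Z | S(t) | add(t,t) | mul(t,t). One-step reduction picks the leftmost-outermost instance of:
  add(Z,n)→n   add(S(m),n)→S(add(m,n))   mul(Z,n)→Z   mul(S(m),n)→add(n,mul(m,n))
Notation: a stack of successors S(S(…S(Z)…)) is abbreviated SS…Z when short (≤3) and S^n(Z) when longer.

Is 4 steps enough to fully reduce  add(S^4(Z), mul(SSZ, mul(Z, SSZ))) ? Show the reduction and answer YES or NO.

Answer: NO — after 4 steps the term is S(S(S(S(add(Z, mul(SSZ, mul(Z, SSZ))))))), not yet normal

Working:
  start: add(S^4(Z), mul(SSZ, mul(Z, SSZ)))
  step 1: S(add(SSSZ, mul(SSZ, mul(Z, SSZ))))
  step 2: S(S(add(SSZ, mul(SSZ, mul(Z, SSZ)))))
  step 3: S(S(S(add(SZ, mul(SSZ, mul(Z, SSZ))))))
  step 4: S(S(S(S(add(Z, mul(SSZ, mul(Z, SSZ)))))))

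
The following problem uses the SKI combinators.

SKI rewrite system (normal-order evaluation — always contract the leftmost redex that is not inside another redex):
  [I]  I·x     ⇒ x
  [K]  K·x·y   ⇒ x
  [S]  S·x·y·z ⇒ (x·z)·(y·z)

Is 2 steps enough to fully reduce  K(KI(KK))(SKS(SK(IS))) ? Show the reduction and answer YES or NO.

  start: K(KI(KK))(SKS(SK(IS)))
  [1] KI(KK)
  [2] I

Answer: YES — reaches normal form I in 2 ≤ 2 steps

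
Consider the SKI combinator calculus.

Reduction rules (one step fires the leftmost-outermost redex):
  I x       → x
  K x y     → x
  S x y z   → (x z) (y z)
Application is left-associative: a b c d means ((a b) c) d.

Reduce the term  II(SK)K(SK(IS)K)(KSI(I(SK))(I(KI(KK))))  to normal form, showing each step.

Answer: normal form = K(S(SK)I)  (in 10 steps)

Derivation:
  start: II(SK)K(SK(IS)K)(KSI(I(SK))(I(KI(KK))))
  →1  I(SK)K(SK(IS)K)(KSI(I(SK))(I(KI(KK))))
  →2  SKK(SK(IS)K)(KSI(I(SK))(I(KI(KK))))
  →3  K(SK(IS)K)(K(SK(IS)K))(KSI(I(SK))(I(KI(KK))))
  →4  SK(IS)K(KSI(I(SK))(I(KI(KK))))
  →5  KK(ISK)(KSI(I(SK))(I(KI(KK))))
  →6  K(KSI(I(SK))(I(KI(KK))))
  →7  K(S(I(SK))(I(KI(KK))))
  →8  K(S(SK)(I(KI(KK))))
  →9  K(S(SK)(KI(KK)))
  →10  K(S(SK)I)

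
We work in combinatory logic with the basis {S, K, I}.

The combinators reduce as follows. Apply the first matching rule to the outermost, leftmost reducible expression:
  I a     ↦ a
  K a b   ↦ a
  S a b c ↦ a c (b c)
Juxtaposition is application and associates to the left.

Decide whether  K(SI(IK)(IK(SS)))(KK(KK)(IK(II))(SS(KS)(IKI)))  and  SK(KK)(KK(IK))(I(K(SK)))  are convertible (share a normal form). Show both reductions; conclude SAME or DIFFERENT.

Answer: DIFFERENT — A ⇓ SS, B ⇓ K(K(SK))

Reduction:
Term A:
  start: K(SI(IK)(IK(SS)))(KK(KK)(IK(II))(SS(KS)(IKI)))
  step 1: SI(IK)(IK(SS))
  step 2: I(IK(SS))(IK(IK(SS)))
  step 3: IK(SS)(IK(IK(SS)))
  step 4: K(SS)(IK(IK(SS)))
  step 5: SS

Term B:
  start: SK(KK)(KK(IK))(I(K(SK)))
  step 1: K(KK(IK))(KK(KK(IK)))(I(K(SK)))
  step 2: KK(IK)(I(K(SK)))
  step 3: K(I(K(SK)))
  step 4: K(K(SK))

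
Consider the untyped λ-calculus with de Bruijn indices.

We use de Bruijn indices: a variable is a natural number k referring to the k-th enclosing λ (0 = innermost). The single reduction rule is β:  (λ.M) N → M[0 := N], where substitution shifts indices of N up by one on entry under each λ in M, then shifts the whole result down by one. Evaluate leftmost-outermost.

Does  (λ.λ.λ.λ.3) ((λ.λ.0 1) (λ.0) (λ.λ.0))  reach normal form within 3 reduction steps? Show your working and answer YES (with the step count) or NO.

Answer: NO — after 3 steps the term is λ.λ.λ.(λ.λ.0) (λ.0), not yet normal

Working:
  start: (λ.λ.λ.λ.3) ((λ.λ.0 1) (λ.0) (λ.λ.0))
  →1  λ.λ.λ.(λ.λ.0 1) (λ.0) (λ.λ.0)
  →2  λ.λ.λ.(λ.0 (λ.0)) (λ.λ.0)
  →3  λ.λ.λ.(λ.λ.0) (λ.0)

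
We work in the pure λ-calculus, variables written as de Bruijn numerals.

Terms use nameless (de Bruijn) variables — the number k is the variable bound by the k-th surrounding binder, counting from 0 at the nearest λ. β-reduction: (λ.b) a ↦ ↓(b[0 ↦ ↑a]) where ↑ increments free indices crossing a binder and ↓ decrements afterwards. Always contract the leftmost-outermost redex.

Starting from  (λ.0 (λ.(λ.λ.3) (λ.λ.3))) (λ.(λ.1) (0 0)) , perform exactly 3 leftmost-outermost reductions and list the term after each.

Answer: after 3 steps: λ.(λ.λ.λ.(λ.1) (0 0)) (λ.λ.λ.(λ.1) (0 0))

Reduction:
  start: (λ.0 (λ.(λ.λ.3) (λ.λ.3))) (λ.(λ.1) (0 0))
  step 1: (λ.(λ.1) (0 0)) (λ.(λ.λ.λ.(λ.1) (0 0)) (λ.λ.λ.(λ.1) (0 0)))
  step 2: (λ.λ.(λ.λ.λ.(λ.1) (0 0)) (λ.λ.λ.(λ.1) (0 0))) ((λ.(λ.λ.λ.(λ.1) (0 0)) (λ.λ.λ.(λ.1) (0 0))) (λ.(λ.λ.λ.(λ.1) (0 0)) (λ.λ.λ.(λ.1) (0 0))))
  step 3: λ.(λ.λ.λ.(λ.1) (0 0)) (λ.λ.λ.(λ.1) (0 0))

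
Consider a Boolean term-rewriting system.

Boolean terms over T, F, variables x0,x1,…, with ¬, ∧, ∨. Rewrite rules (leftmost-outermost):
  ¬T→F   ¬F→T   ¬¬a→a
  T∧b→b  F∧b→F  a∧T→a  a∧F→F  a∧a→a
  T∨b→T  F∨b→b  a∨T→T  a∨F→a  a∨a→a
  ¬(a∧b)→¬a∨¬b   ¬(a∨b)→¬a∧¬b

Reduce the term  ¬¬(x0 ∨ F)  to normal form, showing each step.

  start: ¬¬(x0 ∨ F)
  →1  x0 ∨ F
  →2  x0

Answer: normal form = x0  (in 2 steps)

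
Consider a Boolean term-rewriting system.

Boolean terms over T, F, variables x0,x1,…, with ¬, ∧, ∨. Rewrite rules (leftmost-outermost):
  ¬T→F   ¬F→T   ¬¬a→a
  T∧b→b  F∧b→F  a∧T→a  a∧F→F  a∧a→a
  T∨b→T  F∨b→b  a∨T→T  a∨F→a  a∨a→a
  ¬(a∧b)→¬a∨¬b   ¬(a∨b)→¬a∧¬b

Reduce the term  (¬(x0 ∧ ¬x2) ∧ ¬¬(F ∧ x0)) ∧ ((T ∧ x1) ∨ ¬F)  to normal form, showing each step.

Answer: normal form = F  (in 6 steps)

Working:
  start: (¬(x0 ∧ ¬x2) ∧ ¬¬(F ∧ x0)) ∧ ((T ∧ x1) ∨ ¬F)
  [1] ((¬x0 ∨ ¬¬x2) ∧ ¬¬(F ∧ x0)) ∧ ((T ∧ x1) ∨ ¬F)
  [2] ((¬x0 ∨ x2) ∧ ¬¬(F ∧ x0)) ∧ ((T ∧ x1) ∨ ¬F)
  [3] ((¬x0 ∨ x2) ∧ (F ∧ x0)) ∧ ((T ∧ x1) ∨ ¬F)
  [4] ((¬x0 ∨ x2) ∧ F) ∧ ((T ∧ x1) ∨ ¬F)
  [5] F ∧ ((T ∧ x1) ∨ ¬F)
  [6] F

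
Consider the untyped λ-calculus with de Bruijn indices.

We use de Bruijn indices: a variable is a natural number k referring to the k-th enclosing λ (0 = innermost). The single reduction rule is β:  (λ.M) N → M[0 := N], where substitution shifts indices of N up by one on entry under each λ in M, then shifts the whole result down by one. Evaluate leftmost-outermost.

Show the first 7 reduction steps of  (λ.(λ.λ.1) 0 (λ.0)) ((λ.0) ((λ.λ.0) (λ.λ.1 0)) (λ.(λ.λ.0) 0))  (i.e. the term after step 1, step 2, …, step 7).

  start: (λ.(λ.λ.1) 0 (λ.0)) ((λ.0) ((λ.λ.0) (λ.λ.1 0)) (λ.(λ.λ.0) 0))
  step 1: (λ.λ.1) ((λ.0) ((λ.λ.0) (λ.λ.1 0)) (λ.(λ.λ.0) 0)) (λ.0)
  step 2: (λ.(λ.0) ((λ.λ.0) (λ.λ.1 0)) (λ.(λ.λ.0) 0)) (λ.0)
  step 3: (λ.0) ((λ.λ.0) (λ.λ.1 0)) (λ.(λ.λ.0) 0)
  step 4: (λ.λ.0) (λ.λ.1 0) (λ.(λ.λ.0) 0)
  step 5: (λ.0) (λ.(λ.λ.0) 0)
  step 6: λ.(λ.λ.0) 0
  step 7: λ.λ.0

Answer: after 7 steps: λ.λ.0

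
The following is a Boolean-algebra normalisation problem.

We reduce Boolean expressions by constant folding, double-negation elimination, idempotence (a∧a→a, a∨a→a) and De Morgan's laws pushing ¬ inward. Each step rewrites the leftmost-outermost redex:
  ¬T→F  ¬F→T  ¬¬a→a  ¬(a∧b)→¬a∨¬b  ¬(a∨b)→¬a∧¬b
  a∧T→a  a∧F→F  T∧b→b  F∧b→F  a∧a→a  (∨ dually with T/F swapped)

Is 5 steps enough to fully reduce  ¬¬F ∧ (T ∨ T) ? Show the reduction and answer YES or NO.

  start: ¬¬F ∧ (T ∨ T)
  step 1: F ∧ (T ∨ T)
  step 2: F

Answer: YES — reaches normal form F in 2 ≤ 5 steps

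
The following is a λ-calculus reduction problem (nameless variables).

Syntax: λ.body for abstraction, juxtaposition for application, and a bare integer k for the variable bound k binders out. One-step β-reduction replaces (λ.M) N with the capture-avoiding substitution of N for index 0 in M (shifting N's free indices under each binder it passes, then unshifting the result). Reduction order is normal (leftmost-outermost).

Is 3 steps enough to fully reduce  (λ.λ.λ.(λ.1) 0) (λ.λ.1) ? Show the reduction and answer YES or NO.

  start: (λ.λ.λ.(λ.1) 0) (λ.λ.1)
  step 1: λ.λ.(λ.1) 0
  step 2: λ.λ.0

Answer: YES — reaches normal form λ.λ.0 in 2 ≤ 3 steps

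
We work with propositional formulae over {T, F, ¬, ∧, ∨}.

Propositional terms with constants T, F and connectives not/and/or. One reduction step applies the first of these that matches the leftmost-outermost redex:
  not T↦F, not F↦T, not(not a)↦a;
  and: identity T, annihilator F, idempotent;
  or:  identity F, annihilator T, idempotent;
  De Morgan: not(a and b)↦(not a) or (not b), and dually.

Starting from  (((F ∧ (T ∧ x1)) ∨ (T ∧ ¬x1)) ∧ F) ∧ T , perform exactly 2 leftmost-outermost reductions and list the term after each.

Answer: after 2 steps: F

Working:
  start: (((F ∧ (T ∧ x1)) ∨ (T ∧ ¬x1)) ∧ F) ∧ T
  [1] ((F ∧ (T ∧ x1)) ∨ (T ∧ ¬x1)) ∧ F
  [2] F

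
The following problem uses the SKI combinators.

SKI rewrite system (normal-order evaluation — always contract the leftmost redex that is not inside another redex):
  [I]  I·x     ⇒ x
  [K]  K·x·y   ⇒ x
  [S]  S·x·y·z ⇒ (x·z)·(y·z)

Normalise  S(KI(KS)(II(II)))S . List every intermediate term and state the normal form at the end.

Answer: normal form = SIS  (in 5 steps)

Working:
  start: S(KI(KS)(II(II)))S
  [1] S(I(II(II)))S
  [2] S(II(II))S
  [3] S(I(II))S
  [4] S(II)S
  [5] SIS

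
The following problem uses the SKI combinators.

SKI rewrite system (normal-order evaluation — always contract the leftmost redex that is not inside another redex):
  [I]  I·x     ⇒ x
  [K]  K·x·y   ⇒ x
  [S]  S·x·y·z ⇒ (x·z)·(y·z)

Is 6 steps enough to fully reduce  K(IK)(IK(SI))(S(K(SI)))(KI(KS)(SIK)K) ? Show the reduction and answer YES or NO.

Answer: YES — reaches normal form S(K(SI)) in 3 ≤ 6 steps

Reduction:
  start: K(IK)(IK(SI))(S(K(SI)))(KI(KS)(SIK)K)
  →1  IK(S(K(SI)))(KI(KS)(SIK)K)
  →2  K(S(K(SI)))(KI(KS)(SIK)K)
  →3  S(K(SI))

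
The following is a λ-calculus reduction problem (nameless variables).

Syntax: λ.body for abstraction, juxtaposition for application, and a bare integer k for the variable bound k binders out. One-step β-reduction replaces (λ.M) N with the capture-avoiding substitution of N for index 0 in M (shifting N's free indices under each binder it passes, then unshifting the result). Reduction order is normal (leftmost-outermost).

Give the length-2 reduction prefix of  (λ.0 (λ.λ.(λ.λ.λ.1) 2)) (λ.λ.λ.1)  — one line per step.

Answer: after 2 steps: λ.λ.1

Working:
  start: (λ.0 (λ.λ.(λ.λ.λ.1) 2)) (λ.λ.λ.1)
  →1  (λ.λ.λ.1) (λ.λ.(λ.λ.λ.1) (λ.λ.λ.1))
  →2  λ.λ.1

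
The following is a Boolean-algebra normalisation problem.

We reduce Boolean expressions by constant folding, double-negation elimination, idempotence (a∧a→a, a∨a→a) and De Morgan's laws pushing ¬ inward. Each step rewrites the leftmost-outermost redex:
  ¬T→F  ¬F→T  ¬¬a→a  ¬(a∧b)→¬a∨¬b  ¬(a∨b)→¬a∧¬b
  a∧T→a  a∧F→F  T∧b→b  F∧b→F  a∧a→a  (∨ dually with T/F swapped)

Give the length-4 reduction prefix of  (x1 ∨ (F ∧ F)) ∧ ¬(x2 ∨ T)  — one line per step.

Answer: after 4 steps: x1 ∧ (¬x2 ∧ F)

Working:
  start: (x1 ∨ (F ∧ F)) ∧ ¬(x2 ∨ T)
  →1  (x1 ∨ F) ∧ ¬(x2 ∨ T)
  →2  x1 ∧ ¬(x2 ∨ T)
  →3  x1 ∧ (¬x2 ∧ ¬T)
  →4  x1 ∧ (¬x2 ∧ F)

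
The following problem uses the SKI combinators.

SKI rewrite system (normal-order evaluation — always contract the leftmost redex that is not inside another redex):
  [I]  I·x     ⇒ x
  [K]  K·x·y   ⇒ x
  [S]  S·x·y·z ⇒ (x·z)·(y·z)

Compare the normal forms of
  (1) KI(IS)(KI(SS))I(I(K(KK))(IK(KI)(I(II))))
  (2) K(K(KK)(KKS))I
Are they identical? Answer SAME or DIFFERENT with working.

Answer: SAME — A ⇓ KK, B ⇓ KK

Derivation:
Term A:
  start: KI(IS)(KI(SS))I(I(K(KK))(IK(KI)(I(II))))
  step 1: I(KI(SS))I(I(K(KK))(IK(KI)(I(II))))
  step 2: KI(SS)I(I(K(KK))(IK(KI)(I(II))))
  step 3: II(I(K(KK))(IK(KI)(I(II))))
  step 4: I(I(K(KK))(IK(KI)(I(II))))
  step 5: I(K(KK))(IK(KI)(I(II)))
  step 6: K(KK)(IK(KI)(I(II)))
  step 7: KK

Term B:
  start: K(K(KK)(KKS))I
  step 1: K(KK)(KKS)
  step 2: KK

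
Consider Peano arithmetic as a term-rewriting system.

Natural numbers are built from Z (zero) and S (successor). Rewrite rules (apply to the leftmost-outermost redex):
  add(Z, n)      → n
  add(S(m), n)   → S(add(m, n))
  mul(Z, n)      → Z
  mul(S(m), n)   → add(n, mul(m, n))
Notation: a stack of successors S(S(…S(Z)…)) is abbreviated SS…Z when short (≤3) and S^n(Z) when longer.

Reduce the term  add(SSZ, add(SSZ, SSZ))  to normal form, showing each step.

  start: add(SSZ, add(SSZ, SSZ))
  →1  S(add(SZ, add(SSZ, SSZ)))
  →2  S(S(add(Z, add(SSZ, SSZ))))
  →3  S(S(add(SSZ, SSZ)))
  →4  S(S(S(add(SZ, SSZ))))
  →5  S(S(S(S(add(Z, SSZ)))))
  →6  S^6(Z)

Answer: normal form = S^6(Z)  (in 6 steps)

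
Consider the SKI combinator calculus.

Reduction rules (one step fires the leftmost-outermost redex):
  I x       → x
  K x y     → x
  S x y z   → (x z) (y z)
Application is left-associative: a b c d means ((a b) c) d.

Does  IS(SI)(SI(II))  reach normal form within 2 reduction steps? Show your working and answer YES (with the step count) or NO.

  start: IS(SI)(SI(II))
  step 1: S(SI)(SI(II))
  step 2: S(SI)(SII)

Answer: YES — reaches normal form S(SI)(SII) in 2 ≤ 2 steps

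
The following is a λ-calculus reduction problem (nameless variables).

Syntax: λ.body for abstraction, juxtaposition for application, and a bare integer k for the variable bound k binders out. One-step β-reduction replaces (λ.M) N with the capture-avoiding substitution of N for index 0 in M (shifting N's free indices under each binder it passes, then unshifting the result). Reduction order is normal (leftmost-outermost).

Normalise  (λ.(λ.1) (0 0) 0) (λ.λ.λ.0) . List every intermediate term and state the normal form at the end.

Answer: normal form = λ.λ.0  (in 3 steps)

Working:
  start: (λ.(λ.1) (0 0) 0) (λ.λ.λ.0)
  [1] (λ.λ.λ.λ.0) ((λ.λ.λ.0) (λ.λ.λ.0)) (λ.λ.λ.0)
  [2] (λ.λ.λ.0) (λ.λ.λ.0)
  [3] λ.λ.0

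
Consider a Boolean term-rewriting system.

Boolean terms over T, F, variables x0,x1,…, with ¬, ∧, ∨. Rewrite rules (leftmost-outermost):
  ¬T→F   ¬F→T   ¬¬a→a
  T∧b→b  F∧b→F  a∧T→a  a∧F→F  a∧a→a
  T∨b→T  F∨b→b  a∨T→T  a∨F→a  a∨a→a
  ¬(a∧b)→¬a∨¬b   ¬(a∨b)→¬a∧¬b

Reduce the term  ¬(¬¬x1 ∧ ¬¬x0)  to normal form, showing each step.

Answer: normal form = ¬x1 ∨ ¬x0  (in 3 steps)

Derivation:
  start: ¬(¬¬x1 ∧ ¬¬x0)
  [1] ¬¬¬x1 ∨ ¬¬¬x0
  [2] ¬x1 ∨ ¬¬¬x0
  [3] ¬x1 ∨ ¬x0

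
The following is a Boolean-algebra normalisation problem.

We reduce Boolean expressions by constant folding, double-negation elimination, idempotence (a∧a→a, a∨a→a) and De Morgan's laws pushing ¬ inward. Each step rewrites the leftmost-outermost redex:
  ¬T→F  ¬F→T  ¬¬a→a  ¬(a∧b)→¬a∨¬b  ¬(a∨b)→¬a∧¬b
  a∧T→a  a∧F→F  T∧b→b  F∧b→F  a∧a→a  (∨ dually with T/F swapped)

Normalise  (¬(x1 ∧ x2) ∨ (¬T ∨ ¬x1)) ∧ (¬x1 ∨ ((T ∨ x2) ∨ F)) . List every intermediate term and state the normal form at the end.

  start: (¬(x1 ∧ x2) ∨ (¬T ∨ ¬x1)) ∧ (¬x1 ∨ ((T ∨ x2) ∨ F))
  →1  ((¬x1 ∨ ¬x2) ∨ (¬T ∨ ¬x1)) ∧ (¬x1 ∨ ((T ∨ x2) ∨ F))
  →2  ((¬x1 ∨ ¬x2) ∨ (F ∨ ¬x1)) ∧ (¬x1 ∨ ((T ∨ x2) ∨ F))
  →3  ((¬x1 ∨ ¬x2) ∨ ¬x1) ∧ (¬x1 ∨ ((T ∨ x2) ∨ F))
  →4  ((¬x1 ∨ ¬x2) ∨ ¬x1) ∧ (¬x1 ∨ (T ∨ x2))
  →5  ((¬x1 ∨ ¬x2) ∨ ¬x1) ∧ (¬x1 ∨ T)
  →6  ((¬x1 ∨ ¬x2) ∨ ¬x1) ∧ T
  →7  (¬x1 ∨ ¬x2) ∨ ¬x1

Answer: normal form = (¬x1 ∨ ¬x2) ∨ ¬x1  (in 7 steps)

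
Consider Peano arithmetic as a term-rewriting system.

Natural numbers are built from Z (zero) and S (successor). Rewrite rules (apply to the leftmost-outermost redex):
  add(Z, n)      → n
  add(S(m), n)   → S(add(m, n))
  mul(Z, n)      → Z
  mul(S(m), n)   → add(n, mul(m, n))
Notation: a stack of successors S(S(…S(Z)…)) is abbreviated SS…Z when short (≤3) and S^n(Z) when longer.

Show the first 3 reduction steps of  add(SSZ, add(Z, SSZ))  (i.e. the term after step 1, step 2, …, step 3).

  start: add(SSZ, add(Z, SSZ))
  step 1: S(add(SZ, add(Z, SSZ)))
  step 2: S(S(add(Z, add(Z, SSZ))))
  step 3: S(S(add(Z, SSZ)))

Answer: after 3 steps: S(S(add(Z, SSZ)))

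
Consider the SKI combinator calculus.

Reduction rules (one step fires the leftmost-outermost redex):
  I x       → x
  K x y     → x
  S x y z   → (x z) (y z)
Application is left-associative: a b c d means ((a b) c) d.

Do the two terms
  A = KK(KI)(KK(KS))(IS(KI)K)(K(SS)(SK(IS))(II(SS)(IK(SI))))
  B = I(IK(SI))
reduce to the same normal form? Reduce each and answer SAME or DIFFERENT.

Term A:
  start: KK(KI)(KK(KS))(IS(KI)K)(K(SS)(SK(IS))(II(SS)(IK(SI))))
  step 1: K(KK(KS))(IS(KI)K)(K(SS)(SK(IS))(II(SS)(IK(SI))))
  step 2: KK(KS)(K(SS)(SK(IS))(II(SS)(IK(SI))))
  step 3: K(K(SS)(SK(IS))(II(SS)(IK(SI))))
  step 4: K(SS(II(SS)(IK(SI))))
  step 5: K(SS(I(SS)(IK(SI))))
  step 6: K(SS(SS(IK(SI))))
  step 7: K(SS(SS(K(SI))))

Term B:
  start: I(IK(SI))
  step 1: IK(SI)
  step 2: K(SI)

Answer: DIFFERENT — A ⇓ K(SS(SS(K(SI)))), B ⇓ K(SI)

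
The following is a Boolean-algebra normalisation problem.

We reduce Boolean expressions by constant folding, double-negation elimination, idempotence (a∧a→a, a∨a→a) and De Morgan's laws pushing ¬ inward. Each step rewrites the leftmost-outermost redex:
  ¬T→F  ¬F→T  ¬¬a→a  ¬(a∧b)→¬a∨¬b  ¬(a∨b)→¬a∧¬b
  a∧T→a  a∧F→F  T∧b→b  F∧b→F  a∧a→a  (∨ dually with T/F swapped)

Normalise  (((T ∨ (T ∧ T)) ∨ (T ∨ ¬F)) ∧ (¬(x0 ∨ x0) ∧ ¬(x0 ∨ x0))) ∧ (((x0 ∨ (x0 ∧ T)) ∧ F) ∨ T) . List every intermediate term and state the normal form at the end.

  start: (((T ∨ (T ∧ T)) ∨ (T ∨ ¬F)) ∧ (¬(x0 ∨ x0) ∧ ¬(x0 ∨ x0))) ∧ (((x0 ∨ (x0 ∧ T)) ∧ F) ∨ T)
  [1] ((T ∨ (T ∨ ¬F)) ∧ (¬(x0 ∨ x0) ∧ ¬(x0 ∨ x0))) ∧ (((x0 ∨ (x0 ∧ T)) ∧ F) ∨ T)
  [2] (T ∧ (¬(x0 ∨ x0) ∧ ¬(x0 ∨ x0))) ∧ (((x0 ∨ (x0 ∧ T)) ∧ F) ∨ T)
  [3] (¬(x0 ∨ x0) ∧ ¬(x0 ∨ x0)) ∧ (((x0 ∨ (x0 ∧ T)) ∧ F) ∨ T)
  [4] ¬(x0 ∨ x0) ∧ (((x0 ∨ (x0 ∧ T)) ∧ F) ∨ T)
  [5] (¬x0 ∧ ¬x0) ∧ (((x0 ∨ (x0 ∧ T)) ∧ F) ∨ T)
  [6] ¬x0 ∧ (((x0 ∨ (x0 ∧ T)) ∧ F) ∨ T)
  [7] ¬x0 ∧ T
  [8] ¬x0

Answer: normal form = ¬x0  (in 8 steps)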